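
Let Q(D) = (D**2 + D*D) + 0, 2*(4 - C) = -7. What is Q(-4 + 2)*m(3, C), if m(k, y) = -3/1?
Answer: -24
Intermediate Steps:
C = 15/2 (C = 4 - 1/2*(-7) = 4 + 7/2 = 15/2 ≈ 7.5000)
Q(D) = 2*D**2 (Q(D) = (D**2 + D**2) + 0 = 2*D**2 + 0 = 2*D**2)
m(k, y) = -3 (m(k, y) = -3*1 = -3)
Q(-4 + 2)*m(3, C) = (2*(-4 + 2)**2)*(-3) = (2*(-2)**2)*(-3) = (2*4)*(-3) = 8*(-3) = -24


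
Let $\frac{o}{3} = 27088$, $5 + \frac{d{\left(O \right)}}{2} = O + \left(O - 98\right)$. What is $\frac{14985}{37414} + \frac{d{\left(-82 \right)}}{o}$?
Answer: $\frac{99813497}{253367608} \approx 0.39395$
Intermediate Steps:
$d{\left(O \right)} = -206 + 4 O$ ($d{\left(O \right)} = -10 + 2 \left(O + \left(O - 98\right)\right) = -10 + 2 \left(O + \left(-98 + O\right)\right) = -10 + 2 \left(-98 + 2 O\right) = -10 + \left(-196 + 4 O\right) = -206 + 4 O$)
$o = 81264$ ($o = 3 \cdot 27088 = 81264$)
$\frac{14985}{37414} + \frac{d{\left(-82 \right)}}{o} = \frac{14985}{37414} + \frac{-206 + 4 \left(-82\right)}{81264} = 14985 \cdot \frac{1}{37414} + \left(-206 - 328\right) \frac{1}{81264} = \frac{14985}{37414} - \frac{89}{13544} = \frac{99813497}{253367608}$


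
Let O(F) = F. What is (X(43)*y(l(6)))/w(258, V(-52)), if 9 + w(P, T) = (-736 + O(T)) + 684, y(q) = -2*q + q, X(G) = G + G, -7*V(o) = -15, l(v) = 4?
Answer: 602/103 ≈ 5.8447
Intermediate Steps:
V(o) = 15/7 (V(o) = -⅐*(-15) = 15/7)
X(G) = 2*G
y(q) = -q
w(P, T) = -61 + T (w(P, T) = -9 + ((-736 + T) + 684) = -9 + (-52 + T) = -61 + T)
(X(43)*y(l(6)))/w(258, V(-52)) = ((2*43)*(-1*4))/(-61 + 15/7) = (86*(-4))/(-412/7) = -344*(-7/412) = 602/103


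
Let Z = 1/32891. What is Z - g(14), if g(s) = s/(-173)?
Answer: 460647/5690143 ≈ 0.080955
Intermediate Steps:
g(s) = -s/173 (g(s) = s*(-1/173) = -s/173)
Z = 1/32891 ≈ 3.0403e-5
Z - g(14) = 1/32891 - (-1)*14/173 = 1/32891 - 1*(-14/173) = 1/32891 + 14/173 = 460647/5690143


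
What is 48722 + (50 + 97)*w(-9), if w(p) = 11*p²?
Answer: 179699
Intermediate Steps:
48722 + (50 + 97)*w(-9) = 48722 + (50 + 97)*(11*(-9)²) = 48722 + 147*(11*81) = 48722 + 147*891 = 48722 + 130977 = 179699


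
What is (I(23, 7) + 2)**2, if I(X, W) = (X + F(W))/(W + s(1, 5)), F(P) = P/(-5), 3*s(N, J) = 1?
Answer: 73984/3025 ≈ 24.458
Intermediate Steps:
s(N, J) = 1/3 (s(N, J) = (1/3)*1 = 1/3)
F(P) = -P/5 (F(P) = P*(-1/5) = -P/5)
I(X, W) = (X - W/5)/(1/3 + W) (I(X, W) = (X - W/5)/(W + 1/3) = (X - W/5)/(1/3 + W))
(I(23, 7) + 2)**2 = (3*(-1*7 + 5*23)/(5*(1 + 3*7)) + 2)**2 = (3*(-7 + 115)/(5*(1 + 21)) + 2)**2 = ((3/5)*108/22 + 2)**2 = ((3/5)*(1/22)*108 + 2)**2 = (162/55 + 2)**2 = (272/55)**2 = 73984/3025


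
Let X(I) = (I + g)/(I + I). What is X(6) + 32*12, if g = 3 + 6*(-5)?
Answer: 1529/4 ≈ 382.25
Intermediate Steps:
g = -27 (g = 3 - 30 = -27)
X(I) = (-27 + I)/(2*I) (X(I) = (I - 27)/(I + I) = (-27 + I)/((2*I)) = (-27 + I)*(1/(2*I)) = (-27 + I)/(2*I))
X(6) + 32*12 = (1/2)*(-27 + 6)/6 + 32*12 = (1/2)*(1/6)*(-21) + 384 = -7/4 + 384 = 1529/4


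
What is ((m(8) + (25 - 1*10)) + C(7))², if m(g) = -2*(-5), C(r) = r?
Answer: 1024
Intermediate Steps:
m(g) = 10
((m(8) + (25 - 1*10)) + C(7))² = ((10 + (25 - 1*10)) + 7)² = ((10 + (25 - 10)) + 7)² = ((10 + 15) + 7)² = (25 + 7)² = 32² = 1024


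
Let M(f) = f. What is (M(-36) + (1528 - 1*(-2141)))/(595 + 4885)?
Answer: 3633/5480 ≈ 0.66296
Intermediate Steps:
(M(-36) + (1528 - 1*(-2141)))/(595 + 4885) = (-36 + (1528 - 1*(-2141)))/(595 + 4885) = (-36 + (1528 + 2141))/5480 = (-36 + 3669)*(1/5480) = 3633*(1/5480) = 3633/5480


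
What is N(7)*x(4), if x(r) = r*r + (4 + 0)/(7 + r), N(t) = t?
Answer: 1260/11 ≈ 114.55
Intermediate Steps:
x(r) = r² + 4/(7 + r)
N(7)*x(4) = 7*((4 + 4³ + 7*4²)/(7 + 4)) = 7*((4 + 64 + 7*16)/11) = 7*((4 + 64 + 112)/11) = 7*((1/11)*180) = 7*(180/11) = 1260/11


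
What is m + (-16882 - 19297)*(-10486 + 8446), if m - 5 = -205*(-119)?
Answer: 73829560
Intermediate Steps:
m = 24400 (m = 5 - 205*(-119) = 5 + 24395 = 24400)
m + (-16882 - 19297)*(-10486 + 8446) = 24400 + (-16882 - 19297)*(-10486 + 8446) = 24400 - 36179*(-2040) = 24400 + 73805160 = 73829560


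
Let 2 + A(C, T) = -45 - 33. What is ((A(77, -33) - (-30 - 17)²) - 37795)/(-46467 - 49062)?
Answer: 40084/95529 ≈ 0.41960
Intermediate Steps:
A(C, T) = -80 (A(C, T) = -2 + (-45 - 33) = -2 - 78 = -80)
((A(77, -33) - (-30 - 17)²) - 37795)/(-46467 - 49062) = ((-80 - (-30 - 17)²) - 37795)/(-46467 - 49062) = ((-80 - 1*(-47)²) - 37795)/(-95529) = ((-80 - 1*2209) - 37795)*(-1/95529) = ((-80 - 2209) - 37795)*(-1/95529) = (-2289 - 37795)*(-1/95529) = -40084*(-1/95529) = 40084/95529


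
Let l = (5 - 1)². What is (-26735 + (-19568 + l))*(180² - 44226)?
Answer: 547390062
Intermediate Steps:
l = 16 (l = 4² = 16)
(-26735 + (-19568 + l))*(180² - 44226) = (-26735 + (-19568 + 16))*(180² - 44226) = (-26735 - 19552)*(32400 - 44226) = -46287*(-11826) = 547390062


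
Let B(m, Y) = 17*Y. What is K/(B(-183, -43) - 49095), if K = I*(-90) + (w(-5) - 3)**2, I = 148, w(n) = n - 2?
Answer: 6610/24913 ≈ 0.26532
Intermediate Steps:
w(n) = -2 + n
K = -13220 (K = 148*(-90) + ((-2 - 5) - 3)**2 = -13320 + (-7 - 3)**2 = -13320 + (-10)**2 = -13320 + 100 = -13220)
K/(B(-183, -43) - 49095) = -13220/(17*(-43) - 49095) = -13220/(-731 - 49095) = -13220/(-49826) = -13220*(-1/49826) = 6610/24913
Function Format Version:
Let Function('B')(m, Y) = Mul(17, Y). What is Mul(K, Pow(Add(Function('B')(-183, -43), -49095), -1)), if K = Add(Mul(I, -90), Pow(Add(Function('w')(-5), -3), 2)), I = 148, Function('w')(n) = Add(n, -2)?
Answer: Rational(6610, 24913) ≈ 0.26532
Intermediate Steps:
Function('w')(n) = Add(-2, n)
K = -13220 (K = Add(Mul(148, -90), Pow(Add(Add(-2, -5), -3), 2)) = Add(-13320, Pow(Add(-7, -3), 2)) = Add(-13320, Pow(-10, 2)) = Add(-13320, 100) = -13220)
Mul(K, Pow(Add(Function('B')(-183, -43), -49095), -1)) = Mul(-13220, Pow(Add(Mul(17, -43), -49095), -1)) = Mul(-13220, Pow(Add(-731, -49095), -1)) = Mul(-13220, Pow(-49826, -1)) = Mul(-13220, Rational(-1, 49826)) = Rational(6610, 24913)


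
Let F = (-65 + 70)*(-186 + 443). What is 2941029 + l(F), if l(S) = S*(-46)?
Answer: 2881919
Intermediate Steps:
F = 1285 (F = 5*257 = 1285)
l(S) = -46*S
2941029 + l(F) = 2941029 - 46*1285 = 2941029 - 59110 = 2881919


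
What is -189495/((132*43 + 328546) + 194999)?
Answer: -63165/176407 ≈ -0.35806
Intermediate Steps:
-189495/((132*43 + 328546) + 194999) = -189495/((5676 + 328546) + 194999) = -189495/(334222 + 194999) = -189495/529221 = -189495*1/529221 = -63165/176407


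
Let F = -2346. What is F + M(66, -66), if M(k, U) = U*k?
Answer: -6702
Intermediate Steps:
F + M(66, -66) = -2346 - 66*66 = -2346 - 4356 = -6702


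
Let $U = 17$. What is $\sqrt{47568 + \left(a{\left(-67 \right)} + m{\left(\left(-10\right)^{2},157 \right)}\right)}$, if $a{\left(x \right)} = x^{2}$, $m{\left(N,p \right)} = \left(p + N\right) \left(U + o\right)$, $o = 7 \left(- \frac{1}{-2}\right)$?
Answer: $\frac{3 \sqrt{25478}}{2} \approx 239.43$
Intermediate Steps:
$o = \frac{7}{2}$ ($o = 7 \left(\left(-1\right) \left(- \frac{1}{2}\right)\right) = 7 \cdot \frac{1}{2} = \frac{7}{2} \approx 3.5$)
$m{\left(N,p \right)} = \frac{41 N}{2} + \frac{41 p}{2}$ ($m{\left(N,p \right)} = \left(p + N\right) \left(17 + \frac{7}{2}\right) = \left(N + p\right) \frac{41}{2} = \frac{41 N}{2} + \frac{41 p}{2}$)
$\sqrt{47568 + \left(a{\left(-67 \right)} + m{\left(\left(-10\right)^{2},157 \right)}\right)} = \sqrt{47568 + \left(\left(-67\right)^{2} + \left(\frac{41 \left(-10\right)^{2}}{2} + \frac{41}{2} \cdot 157\right)\right)} = \sqrt{47568 + \left(4489 + \left(\frac{41}{2} \cdot 100 + \frac{6437}{2}\right)\right)} = \sqrt{47568 + \left(4489 + \left(2050 + \frac{6437}{2}\right)\right)} = \sqrt{47568 + \left(4489 + \frac{10537}{2}\right)} = \sqrt{47568 + \frac{19515}{2}} = \sqrt{\frac{114651}{2}} = \frac{3 \sqrt{25478}}{2}$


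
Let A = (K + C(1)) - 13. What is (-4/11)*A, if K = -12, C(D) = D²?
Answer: 96/11 ≈ 8.7273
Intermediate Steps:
A = -24 (A = (-12 + 1²) - 13 = (-12 + 1) - 13 = -11 - 13 = -24)
(-4/11)*A = -4/11*(-24) = 96/11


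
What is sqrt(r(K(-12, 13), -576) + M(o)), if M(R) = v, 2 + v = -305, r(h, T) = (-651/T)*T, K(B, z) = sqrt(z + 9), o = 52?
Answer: I*sqrt(958) ≈ 30.952*I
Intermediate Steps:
K(B, z) = sqrt(9 + z)
r(h, T) = -651
v = -307 (v = -2 - 305 = -307)
M(R) = -307
sqrt(r(K(-12, 13), -576) + M(o)) = sqrt(-651 - 307) = sqrt(-958) = I*sqrt(958)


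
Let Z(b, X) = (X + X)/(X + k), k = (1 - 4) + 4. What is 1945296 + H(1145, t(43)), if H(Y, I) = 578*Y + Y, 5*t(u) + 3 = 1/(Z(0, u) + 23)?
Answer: 2608251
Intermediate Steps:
k = 1 (k = -3 + 4 = 1)
Z(b, X) = 2*X/(1 + X) (Z(b, X) = (X + X)/(X + 1) = (2*X)/(1 + X) = 2*X/(1 + X))
t(u) = -⅗ + 1/(5*(23 + 2*u/(1 + u))) (t(u) = -⅗ + 1/(5*(2*u/(1 + u) + 23)) = -⅗ + 1/(5*(23 + 2*u/(1 + u))))
H(Y, I) = 579*Y
1945296 + H(1145, t(43)) = 1945296 + 579*1145 = 1945296 + 662955 = 2608251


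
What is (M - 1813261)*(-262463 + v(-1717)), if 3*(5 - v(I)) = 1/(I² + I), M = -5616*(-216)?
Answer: 1392413603102361445/8839116 ≈ 1.5753e+11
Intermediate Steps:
M = 1213056
v(I) = 5 - 1/(3*(I + I²)) (v(I) = 5 - 1/(3*(I² + I)) = 5 - 1/(3*(I + I²)))
(M - 1813261)*(-262463 + v(-1717)) = (1213056 - 1813261)*(-262463 + (⅓)*(-1 + 15*(-1717) + 15*(-1717)²)/(-1717*(1 - 1717))) = -600205*(-262463 + (⅓)*(-1/1717)*(-1 - 25755 + 15*2948089)/(-1716)) = -600205*(-262463 + (⅓)*(-1/1717)*(-1/1716)*(-1 - 25755 + 44221335)) = -600205*(-262463 + (⅓)*(-1/1717)*(-1/1716)*44195579) = -600205*(-262463 + 44195579/8839116) = -600205*(-2319896707129/8839116) = 1392413603102361445/8839116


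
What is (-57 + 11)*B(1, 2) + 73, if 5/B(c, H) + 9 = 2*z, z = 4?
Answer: 303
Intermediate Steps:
B(c, H) = -5 (B(c, H) = 5/(-9 + 2*4) = 5/(-9 + 8) = 5/(-1) = 5*(-1) = -5)
(-57 + 11)*B(1, 2) + 73 = (-57 + 11)*(-5) + 73 = -46*(-5) + 73 = 230 + 73 = 303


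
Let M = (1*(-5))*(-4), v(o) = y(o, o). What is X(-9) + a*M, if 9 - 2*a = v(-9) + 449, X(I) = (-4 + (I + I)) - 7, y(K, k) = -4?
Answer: -4389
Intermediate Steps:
v(o) = -4
X(I) = -11 + 2*I (X(I) = (-4 + 2*I) - 7 = -11 + 2*I)
M = 20 (M = -5*(-4) = 20)
a = -218 (a = 9/2 - (-4 + 449)/2 = 9/2 - ½*445 = 9/2 - 445/2 = -218)
X(-9) + a*M = (-11 + 2*(-9)) - 218*20 = (-11 - 18) - 4360 = -29 - 4360 = -4389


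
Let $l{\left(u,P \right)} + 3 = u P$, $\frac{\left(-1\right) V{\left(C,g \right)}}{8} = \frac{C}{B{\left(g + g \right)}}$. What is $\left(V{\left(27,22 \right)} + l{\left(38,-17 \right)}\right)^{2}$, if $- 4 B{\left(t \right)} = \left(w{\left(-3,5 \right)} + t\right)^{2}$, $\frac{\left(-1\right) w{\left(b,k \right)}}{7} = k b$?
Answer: $\frac{207578505532225}{492884401} \approx 4.2115 \cdot 10^{5}$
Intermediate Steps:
$w{\left(b,k \right)} = - 7 b k$ ($w{\left(b,k \right)} = - 7 k b = - 7 b k$)
$B{\left(t \right)} = - \frac{\left(105 + t\right)^{2}}{4}$ ($B{\left(t \right)} = - \frac{\left(\left(-7\right) \left(-3\right) 5 + t\right)^{2}}{4} = - \frac{\left(105 + t\right)^{2}}{4}$)
$V{\left(C,g \right)} = \frac{32 C}{\left(105 + 2 g\right)^{2}}$ ($V{\left(C,g \right)} = - 8 \frac{C}{\left(- \frac{1}{4}\right) \left(105 + \left(g + g\right)\right)^{2}} = - 8 \frac{C}{\left(- \frac{1}{4}\right) \left(105 + 2 g\right)^{2}} = - 8 C \left(- \frac{4}{\left(105 + 2 g\right)^{2}}\right) = - 8 \left(- \frac{4 C}{\left(105 + 2 g\right)^{2}}\right) = \frac{32 C}{\left(105 + 2 g\right)^{2}}$)
$l{\left(u,P \right)} = -3 + P u$ ($l{\left(u,P \right)} = -3 + u P = -3 + P u$)
$\left(V{\left(27,22 \right)} + l{\left(38,-17 \right)}\right)^{2} = \left(32 \cdot 27 \frac{1}{\left(105 + 2 \cdot 22\right)^{2}} - 649\right)^{2} = \left(32 \cdot 27 \frac{1}{\left(105 + 44\right)^{2}} - 649\right)^{2} = \left(32 \cdot 27 \cdot \frac{1}{22201} - 649\right)^{2} = \left(\frac{864}{22201} - 649\right)^{2} = \left(- \frac{14407585}{22201}\right)^{2} = \frac{207578505532225}{492884401}$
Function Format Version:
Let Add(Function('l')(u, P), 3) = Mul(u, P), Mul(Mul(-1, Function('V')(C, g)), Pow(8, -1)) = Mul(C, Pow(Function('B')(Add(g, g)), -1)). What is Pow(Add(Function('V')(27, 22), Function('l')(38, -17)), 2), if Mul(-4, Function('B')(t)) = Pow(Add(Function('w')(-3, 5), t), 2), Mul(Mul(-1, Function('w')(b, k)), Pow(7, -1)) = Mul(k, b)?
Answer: Rational(207578505532225, 492884401) ≈ 4.2115e+5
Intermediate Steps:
Function('w')(b, k) = Mul(-7, b, k) (Function('w')(b, k) = Mul(-7, Mul(k, b)) = Mul(-7, Mul(b, k)) = Mul(-7, b, k))
Function('B')(t) = Mul(Rational(-1, 4), Pow(Add(105, t), 2)) (Function('B')(t) = Mul(Rational(-1, 4), Pow(Add(Mul(-7, -3, 5), t), 2)) = Mul(Rational(-1, 4), Pow(Add(105, t), 2)))
Function('V')(C, g) = Mul(32, C, Pow(Add(105, Mul(2, g)), -2)) (Function('V')(C, g) = Mul(-8, Mul(C, Pow(Mul(Rational(-1, 4), Pow(Add(105, Add(g, g)), 2)), -1))) = Mul(-8, Mul(C, Pow(Mul(Rational(-1, 4), Pow(Add(105, Mul(2, g)), 2)), -1))) = Mul(-8, Mul(C, Mul(-4, Pow(Add(105, Mul(2, g)), -2)))) = Mul(-8, Mul(-4, C, Pow(Add(105, Mul(2, g)), -2))) = Mul(32, C, Pow(Add(105, Mul(2, g)), -2)))
Function('l')(u, P) = Add(-3, Mul(P, u)) (Function('l')(u, P) = Add(-3, Mul(u, P)) = Add(-3, Mul(P, u)))
Pow(Add(Function('V')(27, 22), Function('l')(38, -17)), 2) = Pow(Add(Mul(32, 27, Pow(Add(105, Mul(2, 22)), -2)), Add(-3, Mul(-17, 38))), 2) = Pow(Add(Mul(32, 27, Pow(Add(105, 44), -2)), Add(-3, -646)), 2) = Pow(Add(Mul(32, 27, Pow(149, -2)), -649), 2) = Pow(Add(Mul(32, 27, Rational(1, 22201)), -649), 2) = Pow(Add(Rational(864, 22201), -649), 2) = Pow(Rational(-14407585, 22201), 2) = Rational(207578505532225, 492884401)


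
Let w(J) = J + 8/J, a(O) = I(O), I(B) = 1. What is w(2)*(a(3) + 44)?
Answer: 270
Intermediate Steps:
a(O) = 1
w(2)*(a(3) + 44) = (2 + 8/2)*(1 + 44) = (2 + 8*(1/2))*45 = (2 + 4)*45 = 6*45 = 270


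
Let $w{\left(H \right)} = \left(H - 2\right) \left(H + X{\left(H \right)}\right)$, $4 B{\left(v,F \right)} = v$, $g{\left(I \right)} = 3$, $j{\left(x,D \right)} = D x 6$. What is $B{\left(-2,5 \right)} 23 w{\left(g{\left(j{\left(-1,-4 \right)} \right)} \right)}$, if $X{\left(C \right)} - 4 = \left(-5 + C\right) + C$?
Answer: $-92$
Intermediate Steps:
$j{\left(x,D \right)} = 6 D x$
$B{\left(v,F \right)} = \frac{v}{4}$
$X{\left(C \right)} = -1 + 2 C$ ($X{\left(C \right)} = 4 + \left(\left(-5 + C\right) + C\right) = 4 + \left(-5 + 2 C\right) = -1 + 2 C$)
$w{\left(H \right)} = \left(-1 + 3 H\right) \left(-2 + H\right)$ ($w{\left(H \right)} = \left(H - 2\right) \left(H + \left(-1 + 2 H\right)\right) = \left(-2 + H\right) \left(-1 + 3 H\right) = \left(-1 + 3 H\right) \left(-2 + H\right)$)
$B{\left(-2,5 \right)} 23 w{\left(g{\left(j{\left(-1,-4 \right)} \right)} \right)} = \frac{1}{4} \left(-2\right) 23 \left(2 - 21 + 3 \cdot 3^{2}\right) = \left(- \frac{1}{2}\right) 23 \left(2 - 21 + 3 \cdot 9\right) = - \frac{23 \left(2 - 21 + 27\right)}{2} = \left(- \frac{23}{2}\right) 8 = -92$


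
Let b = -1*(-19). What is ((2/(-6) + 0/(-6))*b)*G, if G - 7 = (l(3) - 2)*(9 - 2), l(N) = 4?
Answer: -133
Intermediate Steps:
b = 19
G = 21 (G = 7 + (4 - 2)*(9 - 2) = 7 + 2*7 = 7 + 14 = 21)
((2/(-6) + 0/(-6))*b)*G = ((2/(-6) + 0/(-6))*19)*21 = ((2*(-⅙) + 0*(-⅙))*19)*21 = ((-⅓ + 0)*19)*21 = -⅓*19*21 = -19/3*21 = -133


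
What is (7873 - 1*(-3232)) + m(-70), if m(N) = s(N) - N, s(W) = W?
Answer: 11105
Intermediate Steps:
m(N) = 0 (m(N) = N - N = 0)
(7873 - 1*(-3232)) + m(-70) = (7873 - 1*(-3232)) + 0 = (7873 + 3232) + 0 = 11105 + 0 = 11105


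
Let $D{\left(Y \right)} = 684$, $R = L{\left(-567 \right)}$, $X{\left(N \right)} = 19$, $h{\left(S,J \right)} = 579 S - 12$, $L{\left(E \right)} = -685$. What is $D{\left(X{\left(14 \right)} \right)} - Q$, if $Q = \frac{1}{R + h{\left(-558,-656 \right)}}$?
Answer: $\frac{221464837}{323779} \approx 684.0$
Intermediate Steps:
$h{\left(S,J \right)} = -12 + 579 S$
$R = -685$
$Q = - \frac{1}{323779}$ ($Q = \frac{1}{-685 + \left(-12 + 579 \left(-558\right)\right)} = \frac{1}{-685 - 323094} = \frac{1}{-323779} = - \frac{1}{323779} \approx -3.0885 \cdot 10^{-6}$)
$D{\left(X{\left(14 \right)} \right)} - Q = 684 - - \frac{1}{323779} = 684 + \frac{1}{323779} = \frac{221464837}{323779}$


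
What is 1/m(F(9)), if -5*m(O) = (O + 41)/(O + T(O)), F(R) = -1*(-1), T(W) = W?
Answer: -5/21 ≈ -0.23810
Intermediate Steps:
F(R) = 1
m(O) = -(41 + O)/(10*O) (m(O) = -(O + 41)/(5*(O + O)) = -(41 + O)/(5*(2*O)) = -(41 + O)*1/(2*O)/5 = -(41 + O)/(10*O))
1/m(F(9)) = 1/((⅒)*(-41 - 1*1)/1) = 1/((⅒)*1*(-41 - 1)) = 1/((⅒)*1*(-42)) = 1/(-21/5) = -5/21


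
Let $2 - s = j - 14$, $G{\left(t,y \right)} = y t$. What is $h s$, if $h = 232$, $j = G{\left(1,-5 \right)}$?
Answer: $4872$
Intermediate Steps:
$G{\left(t,y \right)} = t y$
$j = -5$ ($j = 1 \left(-5\right) = -5$)
$s = 21$ ($s = 2 - \left(-5 - 14\right) = 2 - -19 = 2 + 19 = 21$)
$h s = 232 \cdot 21 = 4872$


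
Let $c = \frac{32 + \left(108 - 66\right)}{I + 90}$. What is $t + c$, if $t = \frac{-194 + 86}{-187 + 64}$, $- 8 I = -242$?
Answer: $\frac{796}{533} \approx 1.4934$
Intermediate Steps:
$I = \frac{121}{4}$ ($I = \left(- \frac{1}{8}\right) \left(-242\right) = \frac{121}{4} \approx 30.25$)
$t = \frac{36}{41}$ ($t = - \frac{108}{-123} = \left(-108\right) \left(- \frac{1}{123}\right) = \frac{36}{41} \approx 0.87805$)
$c = \frac{8}{13}$ ($c = \frac{32 + \left(108 - 66\right)}{\frac{121}{4} + 90} = \frac{32 + 42}{\frac{481}{4}} = 74 \cdot \frac{4}{481} = \frac{8}{13} \approx 0.61539$)
$t + c = \frac{36}{41} + \frac{8}{13} = \frac{796}{533}$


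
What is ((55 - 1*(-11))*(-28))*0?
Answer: 0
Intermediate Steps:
((55 - 1*(-11))*(-28))*0 = ((55 + 11)*(-28))*0 = (66*(-28))*0 = -1848*0 = 0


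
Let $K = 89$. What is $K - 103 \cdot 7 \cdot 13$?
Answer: $-9284$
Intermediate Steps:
$K - 103 \cdot 7 \cdot 13 = 89 - 103 \cdot 7 \cdot 13 = 89 - 9373 = -9284$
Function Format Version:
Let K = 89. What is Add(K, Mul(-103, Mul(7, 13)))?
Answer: -9284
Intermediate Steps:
Add(K, Mul(-103, Mul(7, 13))) = Add(89, Mul(-103, Mul(7, 13))) = Add(89, Mul(-103, 91)) = Add(89, -9373) = -9284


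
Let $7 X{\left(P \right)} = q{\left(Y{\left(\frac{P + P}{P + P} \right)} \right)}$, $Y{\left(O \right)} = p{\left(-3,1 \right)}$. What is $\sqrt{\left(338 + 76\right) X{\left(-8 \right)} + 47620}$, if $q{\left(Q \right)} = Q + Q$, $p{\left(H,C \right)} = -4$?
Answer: $\frac{2 \sqrt{577549}}{7} \approx 217.13$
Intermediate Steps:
$Y{\left(O \right)} = -4$
$q{\left(Q \right)} = 2 Q$
$X{\left(P \right)} = - \frac{8}{7}$ ($X{\left(P \right)} = \frac{2 \left(-4\right)}{7} = \frac{1}{7} \left(-8\right) = - \frac{8}{7}$)
$\sqrt{\left(338 + 76\right) X{\left(-8 \right)} + 47620} = \sqrt{\left(338 + 76\right) \left(- \frac{8}{7}\right) + 47620} = \sqrt{414 \left(- \frac{8}{7}\right) + 47620} = \sqrt{- \frac{3312}{7} + 47620} = \sqrt{\frac{330028}{7}} = \frac{2 \sqrt{577549}}{7}$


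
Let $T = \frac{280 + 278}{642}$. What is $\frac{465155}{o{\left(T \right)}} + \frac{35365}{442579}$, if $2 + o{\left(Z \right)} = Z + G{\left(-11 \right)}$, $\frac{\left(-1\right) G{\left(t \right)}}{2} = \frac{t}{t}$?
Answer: $- \frac{4405569294088}{29652793} \approx -1.4857 \cdot 10^{5}$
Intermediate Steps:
$G{\left(t \right)} = -2$ ($G{\left(t \right)} = - 2 \frac{t}{t} = \left(-2\right) 1 = -2$)
$T = \frac{93}{107}$ ($T = 558 \cdot \frac{1}{642} = \frac{93}{107} \approx 0.86916$)
$o{\left(Z \right)} = -4 + Z$ ($o{\left(Z \right)} = -2 + \left(Z - 2\right) = -2 + \left(-2 + Z\right) = -4 + Z$)
$\frac{465155}{o{\left(T \right)}} + \frac{35365}{442579} = \frac{465155}{-4 + \frac{93}{107}} + \frac{35365}{442579} = \frac{465155}{- \frac{335}{107}} + 35365 \cdot \frac{1}{442579} = 465155 \left(- \frac{107}{335}\right) + \frac{35365}{442579} = - \frac{9954317}{67} + \frac{35365}{442579} = - \frac{4405569294088}{29652793}$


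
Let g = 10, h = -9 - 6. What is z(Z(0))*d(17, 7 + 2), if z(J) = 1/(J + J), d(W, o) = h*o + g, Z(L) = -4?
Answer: 125/8 ≈ 15.625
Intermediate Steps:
h = -15
d(W, o) = 10 - 15*o (d(W, o) = -15*o + 10 = 10 - 15*o)
z(J) = 1/(2*J)
z(Z(0))*d(17, 7 + 2) = ((½)/(-4))*(10 - 15*(7 + 2)) = ((½)*(-¼))*(10 - 15*9) = -(10 - 135)/8 = -⅛*(-125) = 125/8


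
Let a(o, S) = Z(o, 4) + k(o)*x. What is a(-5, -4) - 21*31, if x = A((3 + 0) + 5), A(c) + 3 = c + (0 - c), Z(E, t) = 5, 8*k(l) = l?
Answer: -5153/8 ≈ -644.13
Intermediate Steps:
k(l) = l/8
A(c) = -3 (A(c) = -3 + (c + (0 - c)) = -3 + (c - c) = -3 + 0 = -3)
x = -3
a(o, S) = 5 - 3*o/8 (a(o, S) = 5 + (o/8)*(-3) = 5 - 3*o/8)
a(-5, -4) - 21*31 = (5 - 3/8*(-5)) - 21*31 = (5 + 15/8) - 651 = 55/8 - 651 = -5153/8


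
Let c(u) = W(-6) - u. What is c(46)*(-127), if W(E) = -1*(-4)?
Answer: 5334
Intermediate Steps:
W(E) = 4
c(u) = 4 - u
c(46)*(-127) = (4 - 1*46)*(-127) = (4 - 46)*(-127) = -42*(-127) = 5334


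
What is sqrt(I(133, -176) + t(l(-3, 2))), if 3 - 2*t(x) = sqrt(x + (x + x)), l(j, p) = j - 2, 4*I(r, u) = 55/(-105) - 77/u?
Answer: sqrt(41727 - 14112*I*sqrt(15))/168 ≈ 1.3991 - 0.69207*I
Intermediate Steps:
I(r, u) = -11/84 - 77/(4*u) (I(r, u) = (55/(-105) - 77/u)/4 = (55*(-1/105) - 77/u)/4 = (-11/21 - 77/u)/4 = -11/84 - 77/(4*u))
l(j, p) = -2 + j
t(x) = 3/2 - sqrt(3)*sqrt(x)/2 (t(x) = 3/2 - sqrt(x + (x + x))/2 = 3/2 - sqrt(x + 2*x)/2 = 3/2 - sqrt(3)*sqrt(x)/2)
sqrt(I(133, -176) + t(l(-3, 2))) = sqrt((11/84)*(-147 - 1*(-176))/(-176) + (3/2 - sqrt(3)*sqrt(-2 - 3)/2)) = sqrt((11/84)*(-1/176)*(-147 + 176) + (3/2 - sqrt(3)*sqrt(-5)/2)) = sqrt((11/84)*(-1/176)*29 + (3/2 - sqrt(3)*I*sqrt(5)/2)) = sqrt(-29/1344 + (3/2 - I*sqrt(15)/2)) = sqrt(1987/1344 - I*sqrt(15)/2)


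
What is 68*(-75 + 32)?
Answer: -2924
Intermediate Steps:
68*(-75 + 32) = 68*(-43) = -2924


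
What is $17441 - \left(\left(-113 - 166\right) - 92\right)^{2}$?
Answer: $-120200$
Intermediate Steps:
$17441 - \left(\left(-113 - 166\right) - 92\right)^{2} = 17441 - \left(-279 - 92\right)^{2} = 17441 - \left(-371\right)^{2} = 17441 - 137641 = -120200$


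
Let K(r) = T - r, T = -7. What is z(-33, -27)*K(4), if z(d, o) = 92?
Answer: -1012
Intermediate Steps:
K(r) = -7 - r
z(-33, -27)*K(4) = 92*(-7 - 1*4) = 92*(-7 - 4) = 92*(-11) = -1012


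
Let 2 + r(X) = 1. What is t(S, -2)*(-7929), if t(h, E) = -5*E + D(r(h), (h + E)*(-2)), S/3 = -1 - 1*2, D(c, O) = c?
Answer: -71361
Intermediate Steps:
r(X) = -1 (r(X) = -2 + 1 = -1)
S = -9 (S = 3*(-1 - 1*2) = 3*(-1 - 2) = 3*(-3) = -9)
t(h, E) = -1 - 5*E (t(h, E) = -5*E - 1 = -1 - 5*E)
t(S, -2)*(-7929) = (-1 - 5*(-2))*(-7929) = (-1 + 10)*(-7929) = 9*(-7929) = -71361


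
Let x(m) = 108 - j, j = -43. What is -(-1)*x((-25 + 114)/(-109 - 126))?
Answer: 151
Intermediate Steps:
x(m) = 151 (x(m) = 108 - 1*(-43) = 108 + 43 = 151)
-(-1)*x((-25 + 114)/(-109 - 126)) = -(-1)*151 = -1*(-151) = 151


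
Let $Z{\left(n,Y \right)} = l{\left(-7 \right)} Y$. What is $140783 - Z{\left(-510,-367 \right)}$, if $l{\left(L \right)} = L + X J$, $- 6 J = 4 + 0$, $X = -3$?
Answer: $138948$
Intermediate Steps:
$J = - \frac{2}{3}$ ($J = - \frac{4 + 0}{6} = \left(- \frac{1}{6}\right) 4 = - \frac{2}{3} \approx -0.66667$)
$l{\left(L \right)} = 2 + L$ ($l{\left(L \right)} = L - -2 = L + 2 = 2 + L$)
$Z{\left(n,Y \right)} = - 5 Y$ ($Z{\left(n,Y \right)} = \left(2 - 7\right) Y = - 5 Y$)
$140783 - Z{\left(-510,-367 \right)} = 140783 - \left(-5\right) \left(-367\right) = 140783 - 1835 = 138948$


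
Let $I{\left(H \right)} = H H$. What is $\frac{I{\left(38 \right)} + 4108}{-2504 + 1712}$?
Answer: $- \frac{694}{99} \approx -7.0101$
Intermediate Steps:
$I{\left(H \right)} = H^{2}$
$\frac{I{\left(38 \right)} + 4108}{-2504 + 1712} = \frac{38^{2} + 4108}{-2504 + 1712} = \frac{1444 + 4108}{-792} = 5552 \left(- \frac{1}{792}\right) = - \frac{694}{99}$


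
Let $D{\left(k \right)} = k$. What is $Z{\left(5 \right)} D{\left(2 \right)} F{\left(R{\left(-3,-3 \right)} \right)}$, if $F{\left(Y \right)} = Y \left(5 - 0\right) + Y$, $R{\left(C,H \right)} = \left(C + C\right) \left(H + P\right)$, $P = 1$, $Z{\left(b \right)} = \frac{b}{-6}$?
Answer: $-120$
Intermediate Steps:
$Z{\left(b \right)} = - \frac{b}{6}$ ($Z{\left(b \right)} = b \left(- \frac{1}{6}\right) = - \frac{b}{6}$)
$R{\left(C,H \right)} = 2 C \left(1 + H\right)$ ($R{\left(C,H \right)} = \left(C + C\right) \left(H + 1\right) = 2 C \left(1 + H\right)$)
$F{\left(Y \right)} = 6 Y$ ($F{\left(Y \right)} = Y \left(5 + 0\right) + Y = Y 5 + Y = 5 Y + Y = 6 Y$)
$Z{\left(5 \right)} D{\left(2 \right)} F{\left(R{\left(-3,-3 \right)} \right)} = \left(- \frac{1}{6}\right) 5 \cdot 2 \cdot 6 \cdot 2 \left(-3\right) \left(1 - 3\right) = \left(- \frac{5}{6}\right) 2 \cdot 6 \cdot 2 \left(-3\right) \left(-2\right) = - \frac{5 \cdot 6 \cdot 12}{3} = \left(- \frac{5}{3}\right) 72 = -120$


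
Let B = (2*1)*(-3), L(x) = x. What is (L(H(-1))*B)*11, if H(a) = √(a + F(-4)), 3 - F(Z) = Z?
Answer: -66*√6 ≈ -161.67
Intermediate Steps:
F(Z) = 3 - Z
H(a) = √(7 + a) (H(a) = √(a + (3 - 1*(-4))) = √(a + (3 + 4)) = √(a + 7) = √(7 + a))
B = -6 (B = 2*(-3) = -6)
(L(H(-1))*B)*11 = (√(7 - 1)*(-6))*11 = (√6*(-6))*11 = -6*√6*11 = -66*√6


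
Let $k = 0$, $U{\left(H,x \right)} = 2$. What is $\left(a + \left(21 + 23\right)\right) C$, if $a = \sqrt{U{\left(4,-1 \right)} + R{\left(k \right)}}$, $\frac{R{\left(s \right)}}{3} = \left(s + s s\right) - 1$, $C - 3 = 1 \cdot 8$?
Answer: $484 + 11 i \approx 484.0 + 11.0 i$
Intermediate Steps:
$C = 11$ ($C = 3 + 1 \cdot 8 = 3 + 8 = 11$)
$R{\left(s \right)} = -3 + 3 s + 3 s^{2}$ ($R{\left(s \right)} = 3 \left(\left(s + s s\right) - 1\right) = 3 \left(\left(s + s^{2}\right) - 1\right) = 3 \left(-1 + s + s^{2}\right) = -3 + 3 s + 3 s^{2}$)
$a = i$ ($a = \sqrt{2 + \left(-3 + 3 \cdot 0 + 3 \cdot 0^{2}\right)} = \sqrt{2 + \left(-3 + 0 + 3 \cdot 0\right)} = \sqrt{2 + \left(-3 + 0 + 0\right)} = \sqrt{2 - 3} = \sqrt{-1} = i \approx 1.0 i$)
$\left(a + \left(21 + 23\right)\right) C = \left(i + \left(21 + 23\right)\right) 11 = \left(i + 44\right) 11 = \left(44 + i\right) 11 = 484 + 11 i$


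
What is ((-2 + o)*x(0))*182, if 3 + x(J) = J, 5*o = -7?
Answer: 9282/5 ≈ 1856.4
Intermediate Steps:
o = -7/5 (o = (⅕)*(-7) = -7/5 ≈ -1.4000)
x(J) = -3 + J
((-2 + o)*x(0))*182 = ((-2 - 7/5)*(-3 + 0))*182 = -17/5*(-3)*182 = (51/5)*182 = 9282/5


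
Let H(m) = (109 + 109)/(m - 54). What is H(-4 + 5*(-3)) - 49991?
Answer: -3649561/73 ≈ -49994.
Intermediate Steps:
H(m) = 218/(-54 + m)
H(-4 + 5*(-3)) - 49991 = 218/(-54 + (-4 + 5*(-3))) - 49991 = 218/(-54 + (-4 - 15)) - 49991 = 218/(-54 - 19) - 49991 = 218/(-73) - 49991 = 218*(-1/73) - 49991 = -218/73 - 49991 = -3649561/73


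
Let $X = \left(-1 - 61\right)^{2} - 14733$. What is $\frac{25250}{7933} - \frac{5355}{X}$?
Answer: $\frac{317428465}{86382437} \approx 3.6747$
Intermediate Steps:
$X = -10889$ ($X = \left(-62\right)^{2} - 14733 = 3844 - 14733 = -10889$)
$\frac{25250}{7933} - \frac{5355}{X} = \frac{25250}{7933} - \frac{5355}{-10889} = 25250 \cdot \frac{1}{7933} - - \frac{5355}{10889} = \frac{25250}{7933} + \frac{5355}{10889} = \frac{317428465}{86382437}$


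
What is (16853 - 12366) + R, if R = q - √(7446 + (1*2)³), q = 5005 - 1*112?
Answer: 9380 - √7454 ≈ 9293.7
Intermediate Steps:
q = 4893 (q = 5005 - 112 = 4893)
R = 4893 - √7454 (R = 4893 - √(7446 + (1*2)³) = 4893 - √(7446 + 2³) = 4893 - √(7446 + 8) = 4893 - √7454 ≈ 4806.7)
(16853 - 12366) + R = (16853 - 12366) + (4893 - √7454) = 4487 + (4893 - √7454) = 9380 - √7454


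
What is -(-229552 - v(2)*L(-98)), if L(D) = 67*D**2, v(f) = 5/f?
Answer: 1838222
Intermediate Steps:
-(-229552 - v(2)*L(-98)) = -(-229552 - 5/2*67*(-98)**2) = -(-229552 - 5*(1/2)*67*9604) = -(-229552 - 5*643468/2) = -(-229552 - 1*1608670) = -(-229552 - 1608670) = -1*(-1838222) = 1838222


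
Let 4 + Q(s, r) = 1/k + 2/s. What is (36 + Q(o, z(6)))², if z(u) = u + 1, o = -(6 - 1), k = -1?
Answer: 23409/25 ≈ 936.36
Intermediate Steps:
o = -5 (o = -1*5 = -5)
z(u) = 1 + u
Q(s, r) = -5 + 2/s (Q(s, r) = -4 + (1/(-1) + 2/s) = -4 + (1*(-1) + 2/s) = -4 + (-1 + 2/s) = -5 + 2/s)
(36 + Q(o, z(6)))² = (36 + (-5 + 2/(-5)))² = (36 + (-5 + 2*(-⅕)))² = (36 + (-5 - ⅖))² = (36 - 27/5)² = (153/5)² = 23409/25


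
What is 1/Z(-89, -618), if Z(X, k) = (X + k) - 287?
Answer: -1/994 ≈ -0.0010060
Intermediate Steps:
Z(X, k) = -287 + X + k
1/Z(-89, -618) = 1/(-287 - 89 - 618) = 1/(-994) = -1/994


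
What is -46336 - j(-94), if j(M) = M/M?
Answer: -46337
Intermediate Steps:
j(M) = 1
-46336 - j(-94) = -46336 - 1*1 = -46336 - 1 = -46337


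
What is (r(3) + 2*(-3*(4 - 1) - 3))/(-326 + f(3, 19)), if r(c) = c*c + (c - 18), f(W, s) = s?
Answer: 30/307 ≈ 0.097720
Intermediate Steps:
r(c) = -18 + c + c² (r(c) = c² + (-18 + c) = -18 + c + c²)
(r(3) + 2*(-3*(4 - 1) - 3))/(-326 + f(3, 19)) = ((-18 + 3 + 3²) + 2*(-3*(4 - 1) - 3))/(-326 + 19) = ((-18 + 3 + 9) + 2*(-3*3 - 3))/(-307) = (-6 + 2*(-9 - 3))*(-1/307) = (-6 + 2*(-12))*(-1/307) = (-6 - 24)*(-1/307) = -30*(-1/307) = 30/307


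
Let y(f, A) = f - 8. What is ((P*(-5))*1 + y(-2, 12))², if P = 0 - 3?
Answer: 25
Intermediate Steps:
P = -3
y(f, A) = -8 + f
((P*(-5))*1 + y(-2, 12))² = (-3*(-5)*1 + (-8 - 2))² = (15*1 - 10)² = (15 - 10)² = 5² = 25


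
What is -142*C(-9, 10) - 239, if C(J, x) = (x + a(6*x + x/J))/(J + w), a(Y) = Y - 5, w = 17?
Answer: -49429/36 ≈ -1373.0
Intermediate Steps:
a(Y) = -5 + Y
C(J, x) = (-5 + 7*x + x/J)/(17 + J) (C(J, x) = (x + (-5 + (6*x + x/J)))/(J + 17) = (x + (-5 + 6*x + x/J))/(17 + J) = (-5 + 7*x + x/J)/(17 + J))
-142*C(-9, 10) - 239 = -142*(10 - 5*(-9) + 7*(-9)*10)/((-9)*(17 - 9)) - 239 = -(-142)*(10 + 45 - 630)/(9*8) - 239 = -(-142)*(-575)/(9*8) - 239 = -142*575/72 - 239 = -40825/36 - 239 = -49429/36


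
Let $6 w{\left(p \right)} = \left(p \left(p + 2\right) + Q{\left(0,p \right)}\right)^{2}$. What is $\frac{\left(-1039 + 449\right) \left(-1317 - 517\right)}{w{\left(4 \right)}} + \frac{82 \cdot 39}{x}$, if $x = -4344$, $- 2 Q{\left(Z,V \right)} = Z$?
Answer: $\frac{48960017}{4344} \approx 11271.0$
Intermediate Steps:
$Q{\left(Z,V \right)} = - \frac{Z}{2}$
$w{\left(p \right)} = \frac{p^{2} \left(2 + p\right)^{2}}{6}$ ($w{\left(p \right)} = \frac{\left(p \left(p + 2\right) - 0\right)^{2}}{6} = \frac{\left(p \left(2 + p\right) + 0\right)^{2}}{6} = \frac{\left(p \left(2 + p\right)\right)^{2}}{6} = \frac{p^{2} \left(2 + p\right)^{2}}{6}$)
$\frac{\left(-1039 + 449\right) \left(-1317 - 517\right)}{w{\left(4 \right)}} + \frac{82 \cdot 39}{x} = \frac{\left(-1039 + 449\right) \left(-1317 - 517\right)}{\frac{1}{6} \cdot 4^{2} \left(2 + 4\right)^{2}} + \frac{82 \cdot 39}{-4344} = \frac{\left(-590\right) \left(-1834\right)}{\frac{1}{6} \cdot 16 \cdot 6^{2}} + 3198 \left(- \frac{1}{4344}\right) = \frac{1082060}{\frac{1}{6} \cdot 16 \cdot 36} - \frac{533}{724} = \frac{1082060}{96} - \frac{533}{724} = 1082060 \cdot \frac{1}{96} - \frac{533}{724} = \frac{270515}{24} - \frac{533}{724} = \frac{48960017}{4344}$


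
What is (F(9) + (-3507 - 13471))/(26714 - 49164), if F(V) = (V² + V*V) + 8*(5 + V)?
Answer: 8352/11225 ≈ 0.74405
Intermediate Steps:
F(V) = 40 + 2*V² + 8*V (F(V) = (V² + V²) + (40 + 8*V) = 2*V² + (40 + 8*V) = 40 + 2*V² + 8*V)
(F(9) + (-3507 - 13471))/(26714 - 49164) = ((40 + 2*9² + 8*9) + (-3507 - 13471))/(26714 - 49164) = ((40 + 2*81 + 72) - 16978)/(-22450) = ((40 + 162 + 72) - 16978)*(-1/22450) = (274 - 16978)*(-1/22450) = -16704*(-1/22450) = 8352/11225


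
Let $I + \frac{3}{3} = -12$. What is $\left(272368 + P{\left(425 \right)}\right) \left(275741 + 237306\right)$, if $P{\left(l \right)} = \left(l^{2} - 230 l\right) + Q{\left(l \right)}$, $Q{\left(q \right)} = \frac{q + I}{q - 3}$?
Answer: $\frac{38456196681513}{211} \approx 1.8226 \cdot 10^{11}$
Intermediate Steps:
$I = -13$ ($I = -1 - 12 = -13$)
$Q{\left(q \right)} = \frac{-13 + q}{-3 + q}$ ($Q{\left(q \right)} = \frac{q - 13}{q - 3} = \frac{-13 + q}{-3 + q}$)
$P{\left(l \right)} = l^{2} - 230 l + \frac{-13 + l}{-3 + l}$ ($P{\left(l \right)} = \left(l^{2} - 230 l\right) + \frac{-13 + l}{-3 + l} = l^{2} - 230 l + \frac{-13 + l}{-3 + l}$)
$\left(272368 + P{\left(425 \right)}\right) \left(275741 + 237306\right) = \left(272368 + \frac{-13 + 425 + 425 \left(-230 + 425\right) \left(-3 + 425\right)}{-3 + 425}\right) \left(275741 + 237306\right) = \left(272368 + \frac{-13 + 425 + 425 \cdot 195 \cdot 422}{422}\right) 513047 = \left(272368 + \frac{-13 + 425 + 34973250}{422}\right) 513047 = \left(272368 + \frac{1}{422} \cdot 34973662\right) 513047 = \left(272368 + \frac{17486831}{211}\right) 513047 = \frac{74956479}{211} \cdot 513047 = \frac{38456196681513}{211}$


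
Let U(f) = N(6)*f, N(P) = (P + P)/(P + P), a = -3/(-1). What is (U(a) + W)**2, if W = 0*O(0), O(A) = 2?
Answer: 9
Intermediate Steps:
a = 3 (a = -3*(-1) = 3)
N(P) = 1 (N(P) = (2*P)/((2*P)) = (2*P)*(1/(2*P)) = 1)
U(f) = f (U(f) = 1*f = f)
W = 0 (W = 0*2 = 0)
(U(a) + W)**2 = (3 + 0)**2 = 3**2 = 9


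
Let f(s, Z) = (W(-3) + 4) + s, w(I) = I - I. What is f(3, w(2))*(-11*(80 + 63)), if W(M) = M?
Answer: -6292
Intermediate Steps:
w(I) = 0
f(s, Z) = 1 + s (f(s, Z) = (-3 + 4) + s = 1 + s)
f(3, w(2))*(-11*(80 + 63)) = (1 + 3)*(-11*(80 + 63)) = 4*(-11*143) = 4*(-1573) = -6292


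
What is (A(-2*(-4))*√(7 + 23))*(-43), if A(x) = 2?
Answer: -86*√30 ≈ -471.04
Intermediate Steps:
(A(-2*(-4))*√(7 + 23))*(-43) = (2*√(7 + 23))*(-43) = (2*√30)*(-43) = -86*√30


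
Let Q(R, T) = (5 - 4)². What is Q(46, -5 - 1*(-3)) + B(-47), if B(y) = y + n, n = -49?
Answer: -95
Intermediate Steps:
Q(R, T) = 1 (Q(R, T) = 1² = 1)
B(y) = -49 + y (B(y) = y - 49 = -49 + y)
Q(46, -5 - 1*(-3)) + B(-47) = 1 + (-49 - 47) = 1 - 96 = -95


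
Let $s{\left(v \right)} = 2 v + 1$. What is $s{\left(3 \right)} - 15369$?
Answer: $-15362$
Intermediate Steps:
$s{\left(v \right)} = 1 + 2 v$
$s{\left(3 \right)} - 15369 = \left(1 + 2 \cdot 3\right) - 15369 = \left(1 + 6\right) - 15369 = 7 - 15369 = -15362$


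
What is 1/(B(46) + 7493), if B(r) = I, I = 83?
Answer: 1/7576 ≈ 0.00013200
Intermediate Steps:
B(r) = 83
1/(B(46) + 7493) = 1/(83 + 7493) = 1/7576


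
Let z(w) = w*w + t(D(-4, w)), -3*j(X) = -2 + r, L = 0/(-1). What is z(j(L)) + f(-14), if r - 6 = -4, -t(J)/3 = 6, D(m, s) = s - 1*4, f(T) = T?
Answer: -32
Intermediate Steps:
D(m, s) = -4 + s (D(m, s) = s - 4 = -4 + s)
t(J) = -18 (t(J) = -3*6 = -18)
r = 2 (r = 6 - 4 = 2)
L = 0 (L = 0*(-1) = 0)
j(X) = 0 (j(X) = -(-2 + 2)/3 = -⅓*0 = 0)
z(w) = -18 + w² (z(w) = w*w - 18 = w² - 18 = -18 + w²)
z(j(L)) + f(-14) = (-18 + 0²) - 14 = (-18 + 0) - 14 = -18 - 14 = -32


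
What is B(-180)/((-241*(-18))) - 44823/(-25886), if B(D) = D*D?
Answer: 57397143/6238526 ≈ 9.2004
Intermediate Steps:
B(D) = D²
B(-180)/((-241*(-18))) - 44823/(-25886) = (-180)²/((-241*(-18))) - 44823/(-25886) = 32400/4338 - 44823*(-1/25886) = 32400*(1/4338) + 44823/25886 = 1800/241 + 44823/25886 = 57397143/6238526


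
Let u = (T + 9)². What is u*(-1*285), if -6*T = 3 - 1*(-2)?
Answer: -228095/12 ≈ -19008.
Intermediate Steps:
T = -⅚ (T = -(3 - 1*(-2))/6 = -(3 + 2)/6 = -⅙*5 = -⅚ ≈ -0.83333)
u = 2401/36 (u = (-⅚ + 9)² = (49/6)² = 2401/36 ≈ 66.694)
u*(-1*285) = 2401*(-1*285)/36 = (2401/36)*(-285) = -228095/12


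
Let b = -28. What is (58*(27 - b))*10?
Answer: 31900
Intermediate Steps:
(58*(27 - b))*10 = (58*(27 - 1*(-28)))*10 = (58*(27 + 28))*10 = (58*55)*10 = 3190*10 = 31900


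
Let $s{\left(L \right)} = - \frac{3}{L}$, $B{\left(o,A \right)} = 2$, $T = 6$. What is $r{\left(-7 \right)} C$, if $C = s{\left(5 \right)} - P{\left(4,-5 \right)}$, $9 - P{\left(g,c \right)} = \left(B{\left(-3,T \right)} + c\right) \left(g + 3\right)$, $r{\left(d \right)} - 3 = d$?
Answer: $\frac{612}{5} \approx 122.4$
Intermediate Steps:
$r{\left(d \right)} = 3 + d$
$P{\left(g,c \right)} = 9 - \left(2 + c\right) \left(3 + g\right)$ ($P{\left(g,c \right)} = 9 - \left(2 + c\right) \left(g + 3\right) = 9 - \left(2 + c\right) \left(3 + g\right)$)
$C = - \frac{153}{5}$ ($C = - \frac{3}{5} - \left(3 - -15 - 8 - \left(-5\right) 4\right) = \left(-3\right) \frac{1}{5} - \left(3 + 15 - 8 + 20\right) = - \frac{3}{5} - 30 = - \frac{153}{5} \approx -30.6$)
$r{\left(-7 \right)} C = \left(3 - 7\right) \left(- \frac{153}{5}\right) = \left(-4\right) \left(- \frac{153}{5}\right) = \frac{612}{5}$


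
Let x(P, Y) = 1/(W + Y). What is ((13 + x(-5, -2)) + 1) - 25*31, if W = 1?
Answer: -762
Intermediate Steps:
x(P, Y) = 1/(1 + Y)
((13 + x(-5, -2)) + 1) - 25*31 = ((13 + 1/(1 - 2)) + 1) - 25*31 = ((13 + 1/(-1)) + 1) - 775 = ((13 - 1) + 1) - 775 = (12 + 1) - 775 = 13 - 775 = -762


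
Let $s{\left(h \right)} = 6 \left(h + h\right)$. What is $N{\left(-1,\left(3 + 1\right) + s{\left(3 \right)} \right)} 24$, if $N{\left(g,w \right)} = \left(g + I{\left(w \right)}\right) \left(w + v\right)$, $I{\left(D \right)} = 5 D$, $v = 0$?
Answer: $191040$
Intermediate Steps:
$s{\left(h \right)} = 12 h$ ($s{\left(h \right)} = 6 \cdot 2 h = 12 h$)
$N{\left(g,w \right)} = w \left(g + 5 w\right)$ ($N{\left(g,w \right)} = \left(g + 5 w\right) \left(w + 0\right) = \left(g + 5 w\right) w = w \left(g + 5 w\right)$)
$N{\left(-1,\left(3 + 1\right) + s{\left(3 \right)} \right)} 24 = \left(\left(3 + 1\right) + 12 \cdot 3\right) \left(-1 + 5 \left(\left(3 + 1\right) + 12 \cdot 3\right)\right) 24 = \left(4 + 36\right) \left(-1 + 5 \left(4 + 36\right)\right) 24 = 40 \left(-1 + 5 \cdot 40\right) 24 = 40 \left(-1 + 200\right) 24 = 40 \cdot 199 \cdot 24 = 7960 \cdot 24 = 191040$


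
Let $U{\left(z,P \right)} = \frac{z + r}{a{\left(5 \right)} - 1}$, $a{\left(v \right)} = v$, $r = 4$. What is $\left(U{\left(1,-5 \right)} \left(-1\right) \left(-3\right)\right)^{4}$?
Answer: $\frac{50625}{256} \approx 197.75$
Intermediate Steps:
$U{\left(z,P \right)} = 1 + \frac{z}{4}$ ($U{\left(z,P \right)} = \frac{z + 4}{5 - 1} = \frac{4 + z}{4} = \left(4 + z\right) \frac{1}{4} = 1 + \frac{z}{4}$)
$\left(U{\left(1,-5 \right)} \left(-1\right) \left(-3\right)\right)^{4} = \left(\left(1 + \frac{1}{4} \cdot 1\right) \left(-1\right) \left(-3\right)\right)^{4} = \left(\left(1 + \frac{1}{4}\right) \left(-1\right) \left(-3\right)\right)^{4} = \left(\frac{5}{4} \left(-1\right) \left(-3\right)\right)^{4} = \left(\left(- \frac{5}{4}\right) \left(-3\right)\right)^{4} = \left(\frac{15}{4}\right)^{4} = \frac{50625}{256}$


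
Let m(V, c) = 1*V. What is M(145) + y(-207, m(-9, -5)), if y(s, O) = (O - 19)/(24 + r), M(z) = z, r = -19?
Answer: 697/5 ≈ 139.40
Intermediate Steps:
m(V, c) = V
y(s, O) = -19/5 + O/5 (y(s, O) = (O - 19)/(24 - 19) = (-19 + O)/5 = (-19 + O)*(⅕) = -19/5 + O/5)
M(145) + y(-207, m(-9, -5)) = 145 + (-19/5 + (⅕)*(-9)) = 145 + (-19/5 - 9/5) = 145 - 28/5 = 697/5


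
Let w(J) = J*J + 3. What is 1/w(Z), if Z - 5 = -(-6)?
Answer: 1/124 ≈ 0.0080645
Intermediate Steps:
Z = 11 (Z = 5 - (-6) = 5 - 1*(-6) = 5 + 6 = 11)
w(J) = 3 + J² (w(J) = J² + 3 = 3 + J²)
1/w(Z) = 1/(3 + 11²) = 1/(3 + 121) = 1/124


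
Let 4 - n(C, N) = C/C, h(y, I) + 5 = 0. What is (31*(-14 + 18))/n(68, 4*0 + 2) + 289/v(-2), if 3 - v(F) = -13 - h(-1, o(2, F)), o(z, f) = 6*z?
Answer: 2231/33 ≈ 67.606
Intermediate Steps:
h(y, I) = -5 (h(y, I) = -5 + 0 = -5)
n(C, N) = 3 (n(C, N) = 4 - C/C = 4 - 1*1 = 4 - 1 = 3)
v(F) = 11 (v(F) = 3 - (-13 - 1*(-5)) = 3 - (-13 + 5) = 3 - 1*(-8) = 3 + 8 = 11)
(31*(-14 + 18))/n(68, 4*0 + 2) + 289/v(-2) = (31*(-14 + 18))/3 + 289/11 = (31*4)*(⅓) + 289*(1/11) = 124*(⅓) + 289/11 = 124/3 + 289/11 = 2231/33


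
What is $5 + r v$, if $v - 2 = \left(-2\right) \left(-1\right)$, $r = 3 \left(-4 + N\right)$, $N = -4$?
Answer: $-91$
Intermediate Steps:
$r = -24$ ($r = 3 \left(-4 - 4\right) = 3 \left(-8\right) = -24$)
$v = 4$ ($v = 2 - -2 = 2 + 2 = 4$)
$5 + r v = 5 - 96 = -91$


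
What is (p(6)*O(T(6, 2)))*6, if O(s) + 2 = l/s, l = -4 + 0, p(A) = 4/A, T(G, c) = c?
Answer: -16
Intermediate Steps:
l = -4
O(s) = -2 - 4/s
(p(6)*O(T(6, 2)))*6 = ((4/6)*(-2 - 4/2))*6 = ((4*(⅙))*(-2 - 4*½))*6 = (2*(-2 - 2)/3)*6 = ((⅔)*(-4))*6 = -8/3*6 = -16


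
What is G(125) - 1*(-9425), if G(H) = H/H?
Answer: 9426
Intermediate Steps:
G(H) = 1
G(125) - 1*(-9425) = 1 - 1*(-9425) = 1 + 9425 = 9426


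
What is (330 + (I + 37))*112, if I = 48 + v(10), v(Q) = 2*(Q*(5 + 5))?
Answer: 68880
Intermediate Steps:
v(Q) = 20*Q (v(Q) = 2*(Q*10) = 2*(10*Q) = 20*Q)
I = 248 (I = 48 + 20*10 = 48 + 200 = 248)
(330 + (I + 37))*112 = (330 + (248 + 37))*112 = (330 + 285)*112 = 615*112 = 68880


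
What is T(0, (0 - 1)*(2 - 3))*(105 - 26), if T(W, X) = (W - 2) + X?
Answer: -79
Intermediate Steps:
T(W, X) = -2 + W + X (T(W, X) = (-2 + W) + X = -2 + W + X)
T(0, (0 - 1)*(2 - 3))*(105 - 26) = (-2 + 0 + (0 - 1)*(2 - 3))*(105 - 26) = (-2 + 0 - 1*(-1))*79 = (-2 + 0 + 1)*79 = -1*79 = -79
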